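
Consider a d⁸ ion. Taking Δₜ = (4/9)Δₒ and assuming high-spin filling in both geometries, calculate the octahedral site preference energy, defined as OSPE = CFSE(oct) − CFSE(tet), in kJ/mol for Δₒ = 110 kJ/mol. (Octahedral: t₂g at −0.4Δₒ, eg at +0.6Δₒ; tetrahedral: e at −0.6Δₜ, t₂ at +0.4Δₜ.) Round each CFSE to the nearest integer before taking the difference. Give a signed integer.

-93

Octahedral high-spin t2g^6 e_g^2: CFSE = -1.2 × 110 = -132 kJ/mol.
In a tetrahedral site the filling is e^4 t2^4: CFSE(tet) = -0.8Δₜ = -0.8 × (4/9)(110) = -39 kJ/mol.
OSPE = CFSE(oct) − CFSE(tet) = -132 − (-39) = -93 kJ/mol.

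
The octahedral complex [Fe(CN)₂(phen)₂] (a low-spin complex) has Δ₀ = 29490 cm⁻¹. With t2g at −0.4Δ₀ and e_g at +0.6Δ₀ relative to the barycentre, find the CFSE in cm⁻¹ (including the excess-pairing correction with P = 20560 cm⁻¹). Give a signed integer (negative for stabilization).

Ligand charges: 2×(-1) from CN⁻ and 2×(+0) from phen sum to -2; with overall charge +0, Fe is +2.
Fe sits in group 8; removing 2 electrons leaves Fe²⁺ with 8 − 2 = 6 d electrons.
Electron filling gives t2g^6 e_g^0.
Orbital CFSE = 6(-0.4) + 0(0.6) = -2.4Δ₀ = -2.4 × 29490 = -70776 cm⁻¹.
Pairing penalty: 3 pairs vs 1 in the high-spin reference → 2 extra × P = 41120 cm⁻¹.
Net CFSE = -70776 + 41120 = -29656 cm⁻¹.

-29656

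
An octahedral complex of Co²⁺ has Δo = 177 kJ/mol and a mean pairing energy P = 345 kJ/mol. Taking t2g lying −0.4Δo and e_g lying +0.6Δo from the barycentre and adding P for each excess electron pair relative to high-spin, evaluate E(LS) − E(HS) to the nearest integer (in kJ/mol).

Group 9 minus oxidation state +2 gives a d⁷ configuration for Co²⁺.
High-spin d⁷ fills as t2g^5 e_g^2 with CFSE 5(−0.4) + 2(+0.6) = -0.8Δo = -142 kJ/mol.
For low-spin the configuration is t2g^6 e_g^1: orbital energy -1.8 × 177 = -319 kJ/mol, and 1 additional pair relative to high-spin adds 345 kJ/mol, giving 26 kJ/mol.
E(LS) − E(HS) = 26 − (-142) = 168 kJ/mol.

168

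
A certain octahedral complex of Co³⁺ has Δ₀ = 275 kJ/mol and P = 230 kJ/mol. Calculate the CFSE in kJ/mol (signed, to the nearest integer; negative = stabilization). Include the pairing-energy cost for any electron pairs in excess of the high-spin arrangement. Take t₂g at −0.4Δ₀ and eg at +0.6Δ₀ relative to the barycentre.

Co³⁺: group 9, so d-count = 9 − 3 = 6.
Δ₀ > P, so pairing is preferred: the ground state is low-spin.
Filling d⁶ accordingly: t₂g⁶ eg⁰.
Orbital CFSE = -2.4Δ₀ = -2.4 × 275 = -660 kJ/mol.
Excess pairs vs high-spin: 3 − 1 = 2; pairing cost = +460 kJ/mol.
Net CFSE = -660 + 460 = -200 kJ/mol.

-200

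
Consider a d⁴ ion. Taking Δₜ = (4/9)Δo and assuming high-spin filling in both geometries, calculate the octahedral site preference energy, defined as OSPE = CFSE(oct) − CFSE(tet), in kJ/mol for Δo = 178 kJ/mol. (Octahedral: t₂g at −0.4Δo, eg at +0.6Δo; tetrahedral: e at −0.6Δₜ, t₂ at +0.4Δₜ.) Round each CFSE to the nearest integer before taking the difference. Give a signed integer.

In an octahedral site d⁴ (HS) is t2g^3 e_g^1, giving CFSE(oct) = -0.6Δo = -107 kJ/mol.
Tetrahedral e^2 t2^2 gives -0.4Δₜ = -0.4 × (4/9) × 178 = -32 kJ/mol.
OSPE = -107 − (-32) = -75 kJ/mol.

-75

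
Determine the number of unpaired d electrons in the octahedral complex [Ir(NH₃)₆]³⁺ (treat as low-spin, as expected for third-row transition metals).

NH₃ is neutral, so the +3 overall charge sits on Ir: oxidation state +3.
Ir is in group 9, so Ir³⁺ is d⁶ (9 − 3 = 6).
Configuration: t₂g⁶ eg⁰, giving 0 unpaired electrons.

0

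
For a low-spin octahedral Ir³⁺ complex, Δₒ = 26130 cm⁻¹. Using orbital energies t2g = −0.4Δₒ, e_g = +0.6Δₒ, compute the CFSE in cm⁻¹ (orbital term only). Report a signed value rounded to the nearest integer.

Ir is in group 9, so Ir³⁺ is d⁶ (9 − 3 = 6).
Configuration: t2g^6 e_g^0.
Orbital CFSE = 6(-0.4) + 0(0.6) = -2.4Δₒ = -2.4 × 26130 = -62712 cm⁻¹.

-62712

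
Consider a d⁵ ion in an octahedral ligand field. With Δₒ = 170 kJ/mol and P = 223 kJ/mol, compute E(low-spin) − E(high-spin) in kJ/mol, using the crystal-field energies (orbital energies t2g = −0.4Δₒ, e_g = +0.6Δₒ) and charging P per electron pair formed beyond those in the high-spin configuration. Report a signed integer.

106

High-spin d⁵ fills as t2g^3 e_g^2 with CFSE 3(−0.4) + 2(+0.6) = 0.0Δₒ = 0 kJ/mol.
For low-spin the configuration is t2g^5 e_g^0: orbital energy -2.0 × 170 = -340 kJ/mol, and 2 additional pairs relative to high-spin add 446 kJ/mol, giving 106 kJ/mol.
The difference is 106 − (0) = 106 kJ/mol, so high-spin lies lower.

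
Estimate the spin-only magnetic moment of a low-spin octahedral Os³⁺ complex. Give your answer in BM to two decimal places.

1.73 BM

Os is in group 8, so Os³⁺ is d⁵ (8 − 3 = 5).
Configuration: t2g^5 e_g^0 → 1 unpaired electron.
μ(spin-only) = √[1(1+2)] = √3 ≈ 1.73 BM.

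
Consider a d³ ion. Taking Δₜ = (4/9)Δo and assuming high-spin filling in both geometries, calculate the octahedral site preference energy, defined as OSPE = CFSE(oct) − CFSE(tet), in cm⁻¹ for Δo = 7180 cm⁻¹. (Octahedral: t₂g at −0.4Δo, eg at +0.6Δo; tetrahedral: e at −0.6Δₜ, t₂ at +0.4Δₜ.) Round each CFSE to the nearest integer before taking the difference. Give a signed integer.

-6063

In an octahedral site d³ (HS) is t₂g³ eg⁰, giving CFSE(oct) = -1.2Δo = -8616 cm⁻¹.
In a tetrahedral site the filling is e² t₂¹: CFSE(tet) = -0.8Δₜ = -0.8 × (4/9)(7180) = -2553 cm⁻¹.
Subtracting, OSPE = -8616 − (-2553) = -6063 cm⁻¹.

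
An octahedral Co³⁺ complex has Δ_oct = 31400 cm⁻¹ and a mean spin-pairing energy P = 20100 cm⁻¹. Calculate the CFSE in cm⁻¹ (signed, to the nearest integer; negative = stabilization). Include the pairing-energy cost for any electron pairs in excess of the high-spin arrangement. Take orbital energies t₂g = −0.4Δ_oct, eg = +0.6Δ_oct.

-35160

Co is in group 9, so Co³⁺ is d⁶ (9 − 3 = 6).
Δ_oct > P, so pairing is preferred: the ground state is low-spin.
Configuration: t₂g⁶ eg⁰.
Orbital CFSE = -2.4Δ_oct = -2.4 × 31400 = -75360 cm⁻¹.
Excess pairs vs high-spin: 3 − 1 = 2; pairing cost = +40200 cm⁻¹.
Net CFSE = -75360 + 40200 = -35160 cm⁻¹.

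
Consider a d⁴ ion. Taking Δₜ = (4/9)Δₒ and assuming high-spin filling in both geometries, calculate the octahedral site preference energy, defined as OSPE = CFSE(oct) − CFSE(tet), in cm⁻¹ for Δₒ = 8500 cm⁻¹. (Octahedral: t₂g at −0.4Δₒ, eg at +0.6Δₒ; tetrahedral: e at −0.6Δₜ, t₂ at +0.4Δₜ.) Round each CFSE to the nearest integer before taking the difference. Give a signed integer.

In an octahedral site d⁴ (HS) is t2g^3 e_g^1, giving CFSE(oct) = -0.6Δₒ = -5100 cm⁻¹.
Tetrahedral: e^2 t2^2, CFSE = 2(−0.6) + 2(+0.4) = -0.4Δₜ = -0.4 × (4/9) × 8500 = -1511 cm⁻¹.
OSPE = CFSE(oct) − CFSE(tet) = -5100 − (-1511) = -3589 cm⁻¹.

-3589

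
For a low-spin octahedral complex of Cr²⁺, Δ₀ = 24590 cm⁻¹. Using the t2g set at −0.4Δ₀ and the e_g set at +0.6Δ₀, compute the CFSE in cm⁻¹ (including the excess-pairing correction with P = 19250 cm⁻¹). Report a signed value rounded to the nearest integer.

-20094

Cr sits in group 6; removing 2 electrons leaves Cr²⁺ with 6 − 2 = 4 d electrons.
The d⁴ electrons fill as t2g^4 e_g^0.
Orbital CFSE = 4(-0.4) + 0(0.6) = -1.6Δ₀ = -1.6 × 24590 = -39344 cm⁻¹.
High-spin d⁴ would be t2g^3 e_g^1 with 0 pairs; low-spin has 1, so 1 excess pair costs +1P = +19250 cm⁻¹.
Net CFSE = -39344 + 19250 = -20094 cm⁻¹.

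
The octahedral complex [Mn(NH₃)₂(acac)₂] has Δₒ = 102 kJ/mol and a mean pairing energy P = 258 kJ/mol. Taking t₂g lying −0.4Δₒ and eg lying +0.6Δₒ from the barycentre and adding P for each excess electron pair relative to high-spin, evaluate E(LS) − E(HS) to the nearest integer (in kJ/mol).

Ligand charges: 2×(+0) from NH₃ and 2×(-1) from acac⁻ sum to -2; with overall charge +0, Mn is +2.
Group 7 minus oxidation state +2 gives a d⁵ configuration for Mn²⁺.
In the high-spin limit (t₂g³ eg²) the orbital term is 0.0Δₒ = 0 kJ/mol, with no excess pairing.
For low-spin the configuration is t₂g⁵ eg⁰: orbital energy -2.0 × 102 = -204 kJ/mol, and 2 additional pairs relative to high-spin add 516 kJ/mol, giving 312 kJ/mol.
E(LS) − E(HS) = 312 − (0) = 312 kJ/mol.

312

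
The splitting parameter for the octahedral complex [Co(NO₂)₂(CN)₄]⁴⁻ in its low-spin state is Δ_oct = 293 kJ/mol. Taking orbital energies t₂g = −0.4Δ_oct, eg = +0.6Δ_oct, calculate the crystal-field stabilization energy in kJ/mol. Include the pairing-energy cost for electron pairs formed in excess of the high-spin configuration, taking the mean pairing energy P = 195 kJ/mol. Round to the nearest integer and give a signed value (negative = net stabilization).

Ligand charges: 2×(-1) from NO₂⁻ and 4×(-1) from CN⁻ sum to -6; with overall charge -4, Co is +2.
Co sits in group 9; removing 2 electrons leaves Co²⁺ with 9 − 2 = 7 d electrons.
Configuration: t₂g⁶ eg¹.
Orbital CFSE = 6(-0.4) + 1(0.6) = -1.8Δ_oct = -1.8 × 293 = -527 kJ/mol.
High-spin d⁷ would be t₂g⁵ eg² with 2 pairs; low-spin has 3, so 1 excess pair costs +1P = +195 kJ/mol.
Overall CFSE = -527 + 195 = -332 kJ/mol.

-332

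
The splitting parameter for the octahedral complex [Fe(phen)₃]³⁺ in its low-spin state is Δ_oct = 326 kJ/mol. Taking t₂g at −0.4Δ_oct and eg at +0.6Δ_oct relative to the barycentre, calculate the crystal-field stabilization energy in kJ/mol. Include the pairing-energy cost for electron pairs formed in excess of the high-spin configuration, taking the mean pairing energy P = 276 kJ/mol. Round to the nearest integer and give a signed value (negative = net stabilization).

phen is neutral, so the +3 overall charge sits on Fe: oxidation state +3.
Fe³⁺: group 8, so d-count = 8 − 3 = 5.
The d⁵ electrons fill as t₂g⁵ eg⁰.
CFSE(orbital) = 5×(-0.4Δ_oct) + 0×(0.6Δ_oct) = -2.0Δ_oct; with Δ_oct = 326 kJ/mol that is -652 kJ/mol.
Pairing penalty: 2 pairs vs 0 in the high-spin reference → 2 extra × P = 552 kJ/mol.
Combining: -652 + 552 = -100 kJ/mol.

-100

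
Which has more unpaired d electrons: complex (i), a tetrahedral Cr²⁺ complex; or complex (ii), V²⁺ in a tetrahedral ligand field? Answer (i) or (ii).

(i): Cr²⁺: group 6, so d-count = 6 − 2 = 4; With tetrahedral geometry the complex is necessarily high-spin; e^2 t2^2 → 4 unpaired.
(ii): V²⁺: group 5, so d-count = 5 − 2 = 3; With tetrahedral geometry the complex is necessarily high-spin; e² t₂¹ → 3 unpaired.
So (i) has more unpaired electrons.

(i)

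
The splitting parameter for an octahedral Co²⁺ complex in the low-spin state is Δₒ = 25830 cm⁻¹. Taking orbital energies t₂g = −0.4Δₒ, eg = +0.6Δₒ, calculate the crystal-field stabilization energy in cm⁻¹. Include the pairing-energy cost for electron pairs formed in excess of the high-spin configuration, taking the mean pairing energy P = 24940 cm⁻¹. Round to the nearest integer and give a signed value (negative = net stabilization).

-21554

Co is in group 9, so Co²⁺ is d⁷ (9 − 2 = 7).
Electron filling gives t₂g⁶ eg¹.
Orbital CFSE = 6(-0.4) + 1(0.6) = -1.8Δₒ = -1.8 × 25830 = -46494 cm⁻¹.
Relative to high-spin t₂g⁵ eg² (2 paired), the low-spin configuration has 1 additional pair, contributing +1 × 24940 = +24940 cm⁻¹.
Overall CFSE = -46494 + 24940 = -21554 cm⁻¹.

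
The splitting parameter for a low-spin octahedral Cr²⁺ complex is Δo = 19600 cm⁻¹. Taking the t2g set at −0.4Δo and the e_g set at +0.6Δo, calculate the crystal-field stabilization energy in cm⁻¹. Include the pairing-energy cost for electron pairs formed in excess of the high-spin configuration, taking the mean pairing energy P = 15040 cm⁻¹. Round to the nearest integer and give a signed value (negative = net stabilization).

Cr sits in group 6; removing 2 electrons leaves Cr²⁺ with 6 − 2 = 4 d electrons.
The d⁴ electrons fill as t2g^4 e_g^0.
Orbital CFSE = 4(-0.4) + 0(0.6) = -1.6Δo = -1.6 × 19600 = -31360 cm⁻¹.
Relative to high-spin t2g^3 e_g^1 (0 paired), the low-spin configuration has 1 additional pair, contributing +1 × 15040 = +15040 cm⁻¹.
Net CFSE = -31360 + 15040 = -16320 cm⁻¹.

-16320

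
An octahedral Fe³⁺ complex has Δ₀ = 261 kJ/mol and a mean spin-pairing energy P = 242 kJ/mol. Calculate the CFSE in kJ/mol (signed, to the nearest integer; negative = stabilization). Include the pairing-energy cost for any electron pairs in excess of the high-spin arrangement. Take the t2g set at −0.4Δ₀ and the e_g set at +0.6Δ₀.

-38

Fe sits in group 8; removing 3 electrons leaves Fe³⁺ with 8 − 3 = 5 d electrons.
Δ₀ > P, so pairing is preferred: the ground state is low-spin.
Configuration: t2g^5 e_g^0.
Orbital CFSE = -2.0Δ₀ = -2.0 × 261 = -522 kJ/mol.
Excess pairs vs high-spin: 2 − 0 = 2; pairing cost = +484 kJ/mol.
Net CFSE = -522 + 484 = -38 kJ/mol.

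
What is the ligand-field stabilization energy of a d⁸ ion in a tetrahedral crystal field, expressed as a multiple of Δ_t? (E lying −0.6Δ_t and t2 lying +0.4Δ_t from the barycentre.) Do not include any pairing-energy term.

-0.8 Δ_t

Tetrahedral splitting is small, so the complex is high-spin.
Configuration: e^4 t2^4.
CFSE = 4(-0.6Δ_t) + 4(0.4Δ_t) = -2.4Δ_t + 1.6Δ_t = -0.8Δ_t.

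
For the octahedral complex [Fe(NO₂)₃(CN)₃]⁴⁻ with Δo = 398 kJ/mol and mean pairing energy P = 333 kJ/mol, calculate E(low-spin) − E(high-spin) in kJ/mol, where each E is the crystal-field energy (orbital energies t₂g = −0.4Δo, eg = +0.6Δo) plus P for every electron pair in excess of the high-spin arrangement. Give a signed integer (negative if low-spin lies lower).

Ligand charges: 3×(-1) from NO₂⁻ and 3×(-1) from CN⁻ sum to -6; with overall charge -4, Fe is +2.
Group 8 minus oxidation state +2 gives a d⁶ configuration for Fe²⁺.
In the high-spin limit (t₂g⁴ eg²) the orbital term is -0.4Δo = -159 kJ/mol, with no excess pairing.
For low-spin the configuration is t₂g⁶ eg⁰: orbital energy -2.4 × 398 = -955 kJ/mol, and 2 additional pairs relative to high-spin add 666 kJ/mol, giving -289 kJ/mol.
Thus E(LS) − E(HS) = -130 kJ/mol.

-130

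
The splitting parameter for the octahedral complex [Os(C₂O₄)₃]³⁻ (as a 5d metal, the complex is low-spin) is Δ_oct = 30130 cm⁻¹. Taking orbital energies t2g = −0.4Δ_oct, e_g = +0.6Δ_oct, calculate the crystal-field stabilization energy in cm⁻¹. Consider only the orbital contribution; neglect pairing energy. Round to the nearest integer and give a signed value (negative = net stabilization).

Each C₂O₄²⁻ contributes -2; 3 × (-2) = -6. With overall charge -3, Os is in the +3 oxidation state.
Group 8 minus oxidation state +3 gives a d⁵ configuration for Os³⁺.
Electron filling gives t2g^5 e_g^0.
CFSE(orbital) = 5×(-0.4Δ_oct) + 0×(0.6Δ_oct) = -2.0Δ_oct; with Δ_oct = 30130 cm⁻¹ that is -60260 cm⁻¹.

-60260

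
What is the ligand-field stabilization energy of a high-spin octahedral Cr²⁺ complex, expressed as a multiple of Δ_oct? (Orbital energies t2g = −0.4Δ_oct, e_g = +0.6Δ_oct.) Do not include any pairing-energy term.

Cr is in group 6, so Cr²⁺ is d⁴ (6 − 2 = 4).
Configuration: t2g^3 e_g^1.
CFSE = 3(-0.4Δ_oct) + 1(0.6Δ_oct) = -1.2Δ_oct + 0.6Δ_oct = -0.6Δ_oct.

-0.6 Δ_oct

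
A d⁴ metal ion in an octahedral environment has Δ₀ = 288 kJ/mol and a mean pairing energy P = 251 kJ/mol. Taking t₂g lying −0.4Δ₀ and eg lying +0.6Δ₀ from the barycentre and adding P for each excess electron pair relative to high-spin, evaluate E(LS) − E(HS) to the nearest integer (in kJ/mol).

-37

High-spin: t₂g³ eg¹, CFSE = -0.6Δ₀ = -173 kJ/mol.
Low-spin: t₂g⁴ eg⁰, orbital CFSE = -1.6Δ₀ = -461 kJ/mol; plus 1 excess pair × P = +251 kJ/mol; total -210 kJ/mol.
The difference is -210 − (-173) = -37 kJ/mol, so low-spin lies lower.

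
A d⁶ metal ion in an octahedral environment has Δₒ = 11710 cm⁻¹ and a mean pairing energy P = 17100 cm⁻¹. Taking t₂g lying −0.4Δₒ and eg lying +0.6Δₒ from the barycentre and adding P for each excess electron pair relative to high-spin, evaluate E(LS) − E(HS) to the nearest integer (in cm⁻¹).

10780

High-spin d⁶ fills as t₂g⁴ eg² with CFSE 4(−0.4) + 2(+0.6) = -0.4Δₒ = -4684 cm⁻¹.
Low-spin: t₂g⁶ eg⁰, orbital CFSE = -2.4Δₒ = -28104 cm⁻¹; plus 2 excess pairs × P = +34200 cm⁻¹; total 6096 cm⁻¹.
E(LS) − E(HS) = 6096 − (-4684) = 10780 cm⁻¹.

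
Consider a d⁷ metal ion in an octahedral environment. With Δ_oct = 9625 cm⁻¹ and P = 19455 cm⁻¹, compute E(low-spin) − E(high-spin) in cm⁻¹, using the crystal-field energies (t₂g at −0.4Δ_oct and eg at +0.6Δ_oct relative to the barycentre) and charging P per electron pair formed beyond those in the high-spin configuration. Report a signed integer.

9830

High-spin d⁷ fills as t₂g⁵ eg² with CFSE 5(−0.4) + 2(+0.6) = -0.8Δ_oct = -7700 cm⁻¹.
For low-spin the configuration is t₂g⁶ eg¹: orbital energy -1.8 × 9625 = -17325 cm⁻¹, and 1 additional pair relative to high-spin adds 19455 cm⁻¹, giving 2130 cm⁻¹.
E(LS) − E(HS) = 2130 − (-7700) = 9830 cm⁻¹.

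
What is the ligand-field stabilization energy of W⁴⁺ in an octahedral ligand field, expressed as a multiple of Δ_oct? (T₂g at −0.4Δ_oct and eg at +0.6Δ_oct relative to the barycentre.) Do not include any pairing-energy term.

-0.8 Δ_oct

W is in group 6, so W⁴⁺ is d² (6 − 4 = 2).
For octahedral d² the high- and low-spin configurations coincide.
Configuration: t₂g² eg⁰.
CFSE = 2(-0.4Δ_oct) + 0(0.6Δ_oct) = -0.8Δ_oct + 0.0Δ_oct = -0.8Δ_oct.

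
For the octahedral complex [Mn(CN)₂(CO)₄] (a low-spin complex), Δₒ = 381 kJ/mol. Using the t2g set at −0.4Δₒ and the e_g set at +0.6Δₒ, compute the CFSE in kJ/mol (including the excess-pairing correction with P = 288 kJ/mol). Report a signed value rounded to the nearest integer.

Ligand charges: 2×(-1) from CN⁻ and 4×(+0) from CO sum to -2; with overall charge +0, Mn is +2.
Mn²⁺: group 7, so d-count = 7 − 2 = 5.
Electron filling gives t2g^5 e_g^0.
The orbital stabilization is -2.0Δₒ = -2.0 × 381 = -762 kJ/mol.
Pairing penalty: 2 pairs vs 0 in the high-spin reference → 2 extra × P = 576 kJ/mol.
Combining: -762 + 576 = -186 kJ/mol.

-186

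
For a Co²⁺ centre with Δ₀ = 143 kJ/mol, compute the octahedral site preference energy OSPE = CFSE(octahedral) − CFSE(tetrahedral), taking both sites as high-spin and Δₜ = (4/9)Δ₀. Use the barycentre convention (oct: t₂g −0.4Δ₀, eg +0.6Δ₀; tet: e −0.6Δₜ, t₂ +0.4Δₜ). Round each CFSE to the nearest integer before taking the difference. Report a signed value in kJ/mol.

-38

Group 9 minus oxidation state +2 gives a d⁷ configuration for Co²⁺.
In an octahedral site d⁷ (HS) is t2g^5 e_g^2, giving CFSE(oct) = -0.8Δ₀ = -114 kJ/mol.
Tetrahedral e^4 t2^3 gives -1.2Δₜ = -1.2 × (4/9) × 143 = -76 kJ/mol.
OSPE = CFSE(oct) − CFSE(tet) = -114 − (-76) = -38 kJ/mol.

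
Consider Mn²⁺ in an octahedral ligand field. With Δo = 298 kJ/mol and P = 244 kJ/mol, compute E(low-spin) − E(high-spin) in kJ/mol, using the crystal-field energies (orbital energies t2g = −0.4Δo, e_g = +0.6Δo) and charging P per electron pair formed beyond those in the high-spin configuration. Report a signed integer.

Group 7 minus oxidation state +2 gives a d⁵ configuration for Mn²⁺.
High-spin: t2g^3 e_g^2, CFSE = 0.0Δo = 0 kJ/mol.
Low-spin t2g^5 e_g^0 gives -2.0Δo = -596 kJ/mol, but forming 2 extra pairs costs 2P = 488 kJ/mol, so E(LS) = -596 + 488 = -108 kJ/mol.
E(LS) − E(HS) = -108 − (0) = -108 kJ/mol.

-108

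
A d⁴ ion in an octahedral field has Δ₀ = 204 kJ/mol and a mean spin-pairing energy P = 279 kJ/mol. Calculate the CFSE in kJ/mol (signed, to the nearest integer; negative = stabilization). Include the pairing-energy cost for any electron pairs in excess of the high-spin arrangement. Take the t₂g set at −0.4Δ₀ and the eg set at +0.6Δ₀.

With Δ₀ < P the complex is high-spin.
That gives t₂g³ eg¹.
Orbital CFSE = -0.6Δ₀ = -0.6 × 204 = -122 kJ/mol.
High-spin has no excess pairs, so no pairing correction applies.

-122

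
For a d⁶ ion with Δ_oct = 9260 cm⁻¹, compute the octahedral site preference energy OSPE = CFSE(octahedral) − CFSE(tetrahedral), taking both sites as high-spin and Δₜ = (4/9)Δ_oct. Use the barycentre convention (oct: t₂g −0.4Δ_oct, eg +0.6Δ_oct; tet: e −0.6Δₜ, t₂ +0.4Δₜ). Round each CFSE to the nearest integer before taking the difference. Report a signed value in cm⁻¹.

Octahedral (high-spin): t2g^4 e_g^2, CFSE = 4(−0.4) + 2(+0.6) = -0.4Δ_oct = -0.4 × 9260 = -3704 cm⁻¹.
Tetrahedral: e^3 t2^3, CFSE = 3(−0.6) + 3(+0.4) = -0.6Δₜ = -0.6 × (4/9) × 9260 = -2469 cm⁻¹.
OSPE = CFSE(oct) − CFSE(tet) = -3704 − (-2469) = -1235 cm⁻¹.

-1235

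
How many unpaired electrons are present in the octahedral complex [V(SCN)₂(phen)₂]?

3

Ligand charges: 2×(-1) from SCN⁻ and 2×(+0) from phen sum to -2; with overall charge +0, V is +2.
V is in group 5, so V²⁺ is d³ (5 − 2 = 3).
Configuration: t₂g³ eg⁰, giving 3 unpaired electrons.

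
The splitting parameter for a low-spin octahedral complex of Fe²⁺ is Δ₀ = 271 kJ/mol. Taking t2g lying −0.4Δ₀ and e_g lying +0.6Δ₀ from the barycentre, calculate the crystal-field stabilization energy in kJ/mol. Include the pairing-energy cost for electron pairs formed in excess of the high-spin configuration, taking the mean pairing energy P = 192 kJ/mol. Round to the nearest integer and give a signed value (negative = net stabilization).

Group 8 minus oxidation state +2 gives a d⁶ configuration for Fe²⁺.
Electron filling gives t2g^6 e_g^0.
The orbital stabilization is -2.4Δ₀ = -2.4 × 271 = -650 kJ/mol.
Relative to high-spin t2g^4 e_g^2 (1 paired), the low-spin configuration has 2 additional pairs, contributing +2 × 192 = +384 kJ/mol.
Net CFSE = -650 + 384 = -266 kJ/mol.

-266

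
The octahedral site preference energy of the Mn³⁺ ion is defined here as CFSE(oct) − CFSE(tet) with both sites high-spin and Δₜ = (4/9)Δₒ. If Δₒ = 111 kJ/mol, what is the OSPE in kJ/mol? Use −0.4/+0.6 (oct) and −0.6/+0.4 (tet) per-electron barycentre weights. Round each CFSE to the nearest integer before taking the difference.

Mn is in group 7, so Mn³⁺ is d⁴ (7 − 3 = 4).
Octahedral high-spin t2g^3 e_g^1: CFSE = -0.6 × 111 = -67 kJ/mol.
In a tetrahedral site the filling is e^2 t2^2: CFSE(tet) = -0.4Δₜ = -0.4 × (4/9)(111) = -20 kJ/mol.
OSPE = -67 − (-20) = -47 kJ/mol.

-47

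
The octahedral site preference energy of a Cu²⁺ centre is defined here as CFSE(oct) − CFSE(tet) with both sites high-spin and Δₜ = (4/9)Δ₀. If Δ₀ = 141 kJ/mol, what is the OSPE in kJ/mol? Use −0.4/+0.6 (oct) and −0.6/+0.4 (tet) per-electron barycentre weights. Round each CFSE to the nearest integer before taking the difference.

Cu sits in group 11; removing 2 electrons leaves Cu²⁺ with 11 − 2 = 9 d electrons.
Octahedral (high-spin): t₂g⁶ eg³, CFSE = 6(−0.4) + 3(+0.6) = -0.6Δ₀ = -0.6 × 141 = -85 kJ/mol.
In a tetrahedral site the filling is e⁴ t₂⁵: CFSE(tet) = -0.4Δₜ = -0.4 × (4/9)(141) = -25 kJ/mol.
Subtracting, OSPE = -85 − (-25) = -60 kJ/mol.

-60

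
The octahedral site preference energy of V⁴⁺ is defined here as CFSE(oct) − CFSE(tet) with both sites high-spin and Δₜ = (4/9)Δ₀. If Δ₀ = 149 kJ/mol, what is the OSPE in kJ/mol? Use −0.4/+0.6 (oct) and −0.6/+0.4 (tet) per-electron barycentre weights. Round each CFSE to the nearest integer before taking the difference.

Group 5 minus oxidation state +4 gives a d¹ configuration for V⁴⁺.
Octahedral (high-spin): t2g^1 e_g^0, CFSE = 1(−0.4) + 0(+0.6) = -0.4Δ₀ = -0.4 × 149 = -60 kJ/mol.
Tetrahedral: e^1 t2^0, CFSE = 1(−0.6) + 0(+0.4) = -0.6Δₜ = -0.6 × (4/9) × 149 = -40 kJ/mol.
Subtracting, OSPE = -60 − (-40) = -20 kJ/mol.

-20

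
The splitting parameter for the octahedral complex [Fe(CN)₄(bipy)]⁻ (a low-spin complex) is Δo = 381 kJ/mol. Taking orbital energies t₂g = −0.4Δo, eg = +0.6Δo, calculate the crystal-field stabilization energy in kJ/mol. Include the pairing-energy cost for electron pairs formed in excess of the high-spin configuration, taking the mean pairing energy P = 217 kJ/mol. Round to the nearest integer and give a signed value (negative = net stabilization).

Ligand charges: 4×(-1) from CN⁻ and 1×(+0) from bipy sum to -4; with overall charge -1, Fe is +3.
Fe sits in group 8; removing 3 electrons leaves Fe³⁺ with 8 − 3 = 5 d electrons.
Electron filling gives t₂g⁵ eg⁰.
The orbital stabilization is -2.0Δo = -2.0 × 381 = -762 kJ/mol.
Relative to high-spin t₂g³ eg² (0 paired), the low-spin configuration has 2 additional pairs, contributing +2 × 217 = +434 kJ/mol.
Overall CFSE = -762 + 434 = -328 kJ/mol.

-328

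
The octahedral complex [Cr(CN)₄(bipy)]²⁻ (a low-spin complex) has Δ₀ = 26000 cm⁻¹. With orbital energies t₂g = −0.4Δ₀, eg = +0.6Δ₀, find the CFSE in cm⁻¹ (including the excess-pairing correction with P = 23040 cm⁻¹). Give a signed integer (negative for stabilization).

Ligand charges: 4×(-1) from CN⁻ and 1×(+0) from bipy sum to -4; with overall charge -2, Cr is +2.
Cr is in group 6, so Cr²⁺ is d⁴ (6 − 2 = 4).
Configuration: t₂g⁴ eg⁰.
Orbital CFSE = 4(-0.4) + 0(0.6) = -1.6Δ₀ = -1.6 × 26000 = -41600 cm⁻¹.
Pairing penalty: 1 pair vs 0 in the high-spin reference → 1 extra × P = 23040 cm⁻¹.
Overall CFSE = -41600 + 23040 = -18560 cm⁻¹.

-18560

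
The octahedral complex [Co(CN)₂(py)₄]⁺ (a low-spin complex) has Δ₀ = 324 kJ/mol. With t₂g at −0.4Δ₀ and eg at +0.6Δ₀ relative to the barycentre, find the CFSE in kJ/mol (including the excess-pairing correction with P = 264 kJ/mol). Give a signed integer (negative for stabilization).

Ligand charges: 2×(-1) from CN⁻ and 4×(+0) from py sum to -2; with overall charge +1, Co is +3.
Group 9 minus oxidation state +3 gives a d⁶ configuration for Co³⁺.
The d⁶ electrons fill as t₂g⁶ eg⁰.
CFSE(orbital) = 6×(-0.4Δ₀) + 0×(0.6Δ₀) = -2.4Δ₀; with Δ₀ = 324 kJ/mol that is -778 kJ/mol.
Relative to high-spin t₂g⁴ eg² (1 paired), the low-spin configuration has 2 additional pairs, contributing +2 × 264 = +528 kJ/mol.
Net CFSE = -778 + 528 = -250 kJ/mol.

-250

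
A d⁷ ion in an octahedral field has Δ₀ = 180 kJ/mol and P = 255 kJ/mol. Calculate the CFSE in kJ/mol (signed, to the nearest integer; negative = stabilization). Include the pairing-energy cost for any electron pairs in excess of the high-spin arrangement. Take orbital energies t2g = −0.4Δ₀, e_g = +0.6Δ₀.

Since Δ₀ = 180 kJ/mol < P = 255 kJ/mol, the complex adopts the high-spin configuration.
That gives t2g^5 e_g^2.
Orbital CFSE = -0.8Δ₀ = -0.8 × 180 = -144 kJ/mol.
High-spin has no excess pairs, so no pairing correction applies.

-144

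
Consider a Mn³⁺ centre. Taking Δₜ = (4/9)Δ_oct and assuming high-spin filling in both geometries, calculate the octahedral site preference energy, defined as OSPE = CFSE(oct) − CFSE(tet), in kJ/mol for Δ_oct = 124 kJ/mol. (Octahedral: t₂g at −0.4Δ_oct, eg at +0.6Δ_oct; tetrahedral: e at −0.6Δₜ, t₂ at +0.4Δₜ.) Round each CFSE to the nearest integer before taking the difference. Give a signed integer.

-52

Mn sits in group 7; removing 3 electrons leaves Mn³⁺ with 7 − 3 = 4 d electrons.
In an octahedral site d⁴ (HS) is t2g^3 e_g^1, giving CFSE(oct) = -0.6Δ_oct = -74 kJ/mol.
In a tetrahedral site the filling is e^2 t2^2: CFSE(tet) = -0.4Δₜ = -0.4 × (4/9)(124) = -22 kJ/mol.
OSPE = -74 − (-22) = -52 kJ/mol.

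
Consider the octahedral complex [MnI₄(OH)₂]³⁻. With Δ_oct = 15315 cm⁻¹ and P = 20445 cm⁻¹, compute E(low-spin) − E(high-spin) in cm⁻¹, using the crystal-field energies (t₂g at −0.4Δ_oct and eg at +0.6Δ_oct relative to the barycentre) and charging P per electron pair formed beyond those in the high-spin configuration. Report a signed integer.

Ligand charges: 4×(-1) from I⁻ and 2×(-1) from OH⁻ sum to -6; with overall charge -3, Mn is +3.
Mn sits in group 7; removing 3 electrons leaves Mn³⁺ with 7 − 3 = 4 d electrons.
High-spin: t₂g³ eg¹, CFSE = -0.6Δ_oct = -9189 cm⁻¹.
For low-spin the configuration is t₂g⁴ eg⁰: orbital energy -1.6 × 15315 = -24504 cm⁻¹, and 1 additional pair relative to high-spin adds 20445 cm⁻¹, giving -4059 cm⁻¹.
E(LS) − E(HS) = -4059 − (-9189) = 5130 cm⁻¹.

5130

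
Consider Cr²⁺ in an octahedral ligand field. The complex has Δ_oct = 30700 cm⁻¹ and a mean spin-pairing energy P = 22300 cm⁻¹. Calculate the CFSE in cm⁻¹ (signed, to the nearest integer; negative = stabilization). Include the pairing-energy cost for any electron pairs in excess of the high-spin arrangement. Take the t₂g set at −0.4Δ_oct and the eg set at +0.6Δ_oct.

Cr sits in group 6; removing 2 electrons leaves Cr²⁺ with 6 − 2 = 4 d electrons.
Δ_oct > P, so pairing is preferred: the ground state is low-spin.
Filling d⁴ accordingly: t₂g⁴ eg⁰.
Orbital CFSE = -1.6Δ_oct = -1.6 × 30700 = -49120 cm⁻¹.
Excess pairs vs high-spin: 1 − 0 = 1; pairing cost = +22300 cm⁻¹.
Net CFSE = -49120 + 22300 = -26820 cm⁻¹.

-26820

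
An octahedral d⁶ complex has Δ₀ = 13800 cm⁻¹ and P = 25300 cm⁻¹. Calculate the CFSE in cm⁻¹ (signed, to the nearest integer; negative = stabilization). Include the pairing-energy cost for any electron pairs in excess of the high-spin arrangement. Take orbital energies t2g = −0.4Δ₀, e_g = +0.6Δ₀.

-5520

With Δ₀ < P the complex is high-spin.
Filling d⁶ accordingly: t2g^4 e_g^2.
Orbital CFSE = -0.4Δ₀ = -0.4 × 13800 = -5520 cm⁻¹.
High-spin has no excess pairs, so no pairing correction applies.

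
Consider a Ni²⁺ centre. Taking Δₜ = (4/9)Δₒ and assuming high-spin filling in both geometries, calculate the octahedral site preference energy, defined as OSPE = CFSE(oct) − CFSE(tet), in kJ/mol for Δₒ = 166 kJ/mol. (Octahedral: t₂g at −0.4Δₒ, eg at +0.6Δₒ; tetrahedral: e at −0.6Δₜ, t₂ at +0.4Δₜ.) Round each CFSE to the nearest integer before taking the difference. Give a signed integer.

Group 10 minus oxidation state +2 gives a d⁸ configuration for Ni²⁺.
Octahedral (high-spin): t₂g⁶ eg², CFSE = 6(−0.4) + 2(+0.6) = -1.2Δₒ = -1.2 × 166 = -199 kJ/mol.
Tetrahedral: e⁴ t₂⁴, CFSE = 4(−0.6) + 4(+0.4) = -0.8Δₜ = -0.8 × (4/9) × 166 = -59 kJ/mol.
Subtracting, OSPE = -199 − (-59) = -140 kJ/mol.

-140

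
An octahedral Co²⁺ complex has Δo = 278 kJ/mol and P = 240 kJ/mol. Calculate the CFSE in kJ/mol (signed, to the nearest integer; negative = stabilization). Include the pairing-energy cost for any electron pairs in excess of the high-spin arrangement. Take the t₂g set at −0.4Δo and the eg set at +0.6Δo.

-260

Group 9 minus oxidation state +2 gives a d⁷ configuration for Co²⁺.
Since Δo = 278 kJ/mol > P = 240 kJ/mol, the complex adopts the low-spin configuration.
Configuration: t₂g⁶ eg¹.
Orbital CFSE = -1.8Δo = -1.8 × 278 = -500 kJ/mol.
Excess pairs vs high-spin: 3 − 2 = 1; pairing cost = +240 kJ/mol.
Net CFSE = -500 + 240 = -260 kJ/mol.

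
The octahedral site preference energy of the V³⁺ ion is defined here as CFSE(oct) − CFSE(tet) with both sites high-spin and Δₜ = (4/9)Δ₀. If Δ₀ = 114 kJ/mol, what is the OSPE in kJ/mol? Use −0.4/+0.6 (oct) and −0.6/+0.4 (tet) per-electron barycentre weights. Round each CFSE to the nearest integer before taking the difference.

-30

Group 5 minus oxidation state +3 gives a d² configuration for V³⁺.
In an octahedral site d² (HS) is t₂g² eg⁰, giving CFSE(oct) = -0.8Δ₀ = -91 kJ/mol.
Tetrahedral: e² t₂⁰, CFSE = 2(−0.6) + 0(+0.4) = -1.2Δₜ = -1.2 × (4/9) × 114 = -61 kJ/mol.
OSPE = -91 − (-61) = -30 kJ/mol.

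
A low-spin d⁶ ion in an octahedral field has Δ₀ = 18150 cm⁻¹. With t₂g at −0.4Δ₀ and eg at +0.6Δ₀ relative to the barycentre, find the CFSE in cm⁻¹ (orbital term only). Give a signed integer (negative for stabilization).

The d⁶ electrons fill as t₂g⁶ eg⁰.
The orbital stabilization is -2.4Δ₀ = -2.4 × 18150 = -43560 cm⁻¹.

-43560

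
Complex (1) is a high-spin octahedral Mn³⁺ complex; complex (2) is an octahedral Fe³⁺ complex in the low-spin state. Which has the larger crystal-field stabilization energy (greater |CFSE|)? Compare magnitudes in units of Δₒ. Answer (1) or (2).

(1): Group 7 minus oxidation state +3 gives a d⁴ configuration for Mn³⁺; t₂g³ eg¹, CFSE = -0.6Δₒ.
(2): Fe³⁺: group 8, so d-count = 8 − 3 = 5; t₂g⁵ eg⁰, CFSE = -2.0Δₒ.
So (2) has the larger |CFSE|.

(2)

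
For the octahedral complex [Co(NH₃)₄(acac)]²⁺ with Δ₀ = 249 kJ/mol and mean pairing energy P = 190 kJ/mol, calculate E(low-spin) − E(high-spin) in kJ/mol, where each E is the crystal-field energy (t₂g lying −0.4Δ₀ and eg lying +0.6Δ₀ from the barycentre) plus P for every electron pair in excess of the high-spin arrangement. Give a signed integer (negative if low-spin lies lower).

-118

Ligand charges: 4×(+0) from NH₃ and 1×(-1) from acac⁻ sum to -1; with overall charge +2, Co is +3.
Group 9 minus oxidation state +3 gives a d⁶ configuration for Co³⁺.
In the high-spin limit (t₂g⁴ eg²) the orbital term is -0.4Δ₀ = -100 kJ/mol, with no excess pairing.
Low-spin: t₂g⁶ eg⁰, orbital CFSE = -2.4Δ₀ = -598 kJ/mol; plus 2 excess pairs × P = +380 kJ/mol; total -218 kJ/mol.
E(LS) − E(HS) = -218 − (-100) = -118 kJ/mol.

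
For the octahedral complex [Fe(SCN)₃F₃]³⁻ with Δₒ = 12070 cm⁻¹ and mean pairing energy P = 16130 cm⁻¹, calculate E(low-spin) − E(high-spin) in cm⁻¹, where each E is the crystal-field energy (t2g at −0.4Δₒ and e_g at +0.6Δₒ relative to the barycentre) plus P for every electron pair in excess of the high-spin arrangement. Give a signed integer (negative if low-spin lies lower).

Ligand charges: 3×(-1) from SCN⁻ and 3×(-1) from F⁻ sum to -6; with overall charge -3, Fe is +3.
Fe is in group 8, so Fe³⁺ is d⁵ (8 − 3 = 5).
High-spin: t2g^3 e_g^2, CFSE = 0.0Δₒ = 0 cm⁻¹.
Low-spin t2g^5 e_g^0 gives -2.0Δₒ = -24140 cm⁻¹, but forming 2 extra pairs costs 2P = 32260 cm⁻¹, so E(LS) = -24140 + 32260 = 8120 cm⁻¹.
The difference is 8120 − (0) = 8120 cm⁻¹, so high-spin lies lower.

8120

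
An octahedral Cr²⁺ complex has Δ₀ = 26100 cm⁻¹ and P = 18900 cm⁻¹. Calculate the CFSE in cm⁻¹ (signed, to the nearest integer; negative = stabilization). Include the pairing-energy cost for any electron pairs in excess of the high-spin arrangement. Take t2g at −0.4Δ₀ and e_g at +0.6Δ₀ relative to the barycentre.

Cr²⁺: group 6, so d-count = 6 − 2 = 4.
Here Δ₀ > P (26100 > 18900), so the low-spin state is favoured.
That gives t2g^4 e_g^0.
Orbital CFSE = -1.6Δ₀ = -1.6 × 26100 = -41760 cm⁻¹.
Excess pairs vs high-spin: 1 − 0 = 1; pairing cost = +18900 cm⁻¹.
Net CFSE = -41760 + 18900 = -22860 cm⁻¹.

-22860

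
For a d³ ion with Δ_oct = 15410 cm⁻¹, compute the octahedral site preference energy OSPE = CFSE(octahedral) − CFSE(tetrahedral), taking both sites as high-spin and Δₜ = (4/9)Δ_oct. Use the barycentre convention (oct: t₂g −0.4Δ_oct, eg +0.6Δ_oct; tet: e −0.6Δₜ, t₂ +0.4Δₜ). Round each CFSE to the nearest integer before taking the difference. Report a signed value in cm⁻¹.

In an octahedral site d³ (HS) is t₂g³ eg⁰, giving CFSE(oct) = -1.2Δ_oct = -18492 cm⁻¹.
Tetrahedral e² t₂¹ gives -0.8Δₜ = -0.8 × (4/9) × 15410 = -5479 cm⁻¹.
Subtracting, OSPE = -18492 − (-5479) = -13013 cm⁻¹.

-13013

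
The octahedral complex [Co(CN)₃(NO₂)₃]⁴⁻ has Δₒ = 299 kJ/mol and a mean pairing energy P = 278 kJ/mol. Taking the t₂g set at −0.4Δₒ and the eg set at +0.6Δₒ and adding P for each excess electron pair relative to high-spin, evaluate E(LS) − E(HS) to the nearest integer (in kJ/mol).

-21

Ligand charges: 3×(-1) from CN⁻ and 3×(-1) from NO₂⁻ sum to -6; with overall charge -4, Co is +2.
Co²⁺: group 9, so d-count = 9 − 2 = 7.
High-spin d⁷ fills as t₂g⁵ eg² with CFSE 5(−0.4) + 2(+0.6) = -0.8Δₒ = -239 kJ/mol.
Low-spin: t₂g⁶ eg¹, orbital CFSE = -1.8Δₒ = -538 kJ/mol; plus 1 excess pair × P = +278 kJ/mol; total -260 kJ/mol.
E(LS) − E(HS) = -260 − (-239) = -21 kJ/mol.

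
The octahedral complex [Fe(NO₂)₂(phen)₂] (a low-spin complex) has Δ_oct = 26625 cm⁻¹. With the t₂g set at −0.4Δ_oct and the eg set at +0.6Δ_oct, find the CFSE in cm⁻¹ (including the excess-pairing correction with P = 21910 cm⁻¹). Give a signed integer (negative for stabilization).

-20080

Ligand charges: 2×(-1) from NO₂⁻ and 2×(+0) from phen sum to -2; with overall charge +0, Fe is +2.
Fe sits in group 8; removing 2 electrons leaves Fe²⁺ with 8 − 2 = 6 d electrons.
Configuration: t₂g⁶ eg⁰.
CFSE(orbital) = 6×(-0.4Δ_oct) + 0×(0.6Δ_oct) = -2.4Δ_oct; with Δ_oct = 26625 cm⁻¹ that is -63900 cm⁻¹.
Pairing penalty: 3 pairs vs 1 in the high-spin reference → 2 extra × P = 43820 cm⁻¹.
Overall CFSE = -63900 + 43820 = -20080 cm⁻¹.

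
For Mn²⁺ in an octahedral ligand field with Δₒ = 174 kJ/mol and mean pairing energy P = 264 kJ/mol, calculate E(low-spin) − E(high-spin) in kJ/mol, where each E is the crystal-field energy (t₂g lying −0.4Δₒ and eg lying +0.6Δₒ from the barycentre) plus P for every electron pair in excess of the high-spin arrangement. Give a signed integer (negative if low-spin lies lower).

Mn sits in group 7; removing 2 electrons leaves Mn²⁺ with 7 − 2 = 5 d electrons.
In the high-spin limit (t₂g³ eg²) the orbital term is 0.0Δₒ = 0 kJ/mol, with no excess pairing.
For low-spin the configuration is t₂g⁵ eg⁰: orbital energy -2.0 × 174 = -348 kJ/mol, and 2 additional pairs relative to high-spin add 528 kJ/mol, giving 180 kJ/mol.
Thus E(LS) − E(HS) = 180 kJ/mol.

180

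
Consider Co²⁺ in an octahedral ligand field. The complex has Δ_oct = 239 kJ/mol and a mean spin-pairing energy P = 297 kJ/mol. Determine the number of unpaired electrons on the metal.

3

Co²⁺: group 9, so d-count = 9 − 2 = 7.
Since Δ_oct = 239 kJ/mol < P = 297 kJ/mol, the complex adopts the high-spin configuration.
Configuration: t2g^5 e_g^2.
Unpaired electrons: 3.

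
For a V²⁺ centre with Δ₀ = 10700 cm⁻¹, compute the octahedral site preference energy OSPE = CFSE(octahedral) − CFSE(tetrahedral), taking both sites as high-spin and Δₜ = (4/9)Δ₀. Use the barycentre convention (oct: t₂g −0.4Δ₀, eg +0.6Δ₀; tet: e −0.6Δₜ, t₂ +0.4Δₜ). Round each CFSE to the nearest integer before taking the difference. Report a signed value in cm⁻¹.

-9036

V²⁺: group 5, so d-count = 5 − 2 = 3.
In an octahedral site d³ (HS) is t₂g³ eg⁰, giving CFSE(oct) = -1.2Δ₀ = -12840 cm⁻¹.
Tetrahedral e² t₂¹ gives -0.8Δₜ = -0.8 × (4/9) × 10700 = -3804 cm⁻¹.
OSPE = -12840 − (-3804) = -9036 cm⁻¹.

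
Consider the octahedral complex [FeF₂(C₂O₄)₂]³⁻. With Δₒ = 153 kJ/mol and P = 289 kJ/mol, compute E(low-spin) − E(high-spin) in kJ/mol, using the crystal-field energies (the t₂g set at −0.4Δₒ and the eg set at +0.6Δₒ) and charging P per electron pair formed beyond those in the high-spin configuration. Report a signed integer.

272

Ligand charges: 2×(-1) from F⁻ and 2×(-2) from C₂O₄²⁻ sum to -6; with overall charge -3, Fe is +3.
Fe³⁺: group 8, so d-count = 8 − 3 = 5.
High-spin d⁵ fills as t₂g³ eg² with CFSE 3(−0.4) + 2(+0.6) = 0.0Δₒ = 0 kJ/mol.
Low-spin: t₂g⁵ eg⁰, orbital CFSE = -2.0Δₒ = -306 kJ/mol; plus 2 excess pairs × P = +578 kJ/mol; total 272 kJ/mol.
The difference is 272 − (0) = 272 kJ/mol, so high-spin lies lower.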